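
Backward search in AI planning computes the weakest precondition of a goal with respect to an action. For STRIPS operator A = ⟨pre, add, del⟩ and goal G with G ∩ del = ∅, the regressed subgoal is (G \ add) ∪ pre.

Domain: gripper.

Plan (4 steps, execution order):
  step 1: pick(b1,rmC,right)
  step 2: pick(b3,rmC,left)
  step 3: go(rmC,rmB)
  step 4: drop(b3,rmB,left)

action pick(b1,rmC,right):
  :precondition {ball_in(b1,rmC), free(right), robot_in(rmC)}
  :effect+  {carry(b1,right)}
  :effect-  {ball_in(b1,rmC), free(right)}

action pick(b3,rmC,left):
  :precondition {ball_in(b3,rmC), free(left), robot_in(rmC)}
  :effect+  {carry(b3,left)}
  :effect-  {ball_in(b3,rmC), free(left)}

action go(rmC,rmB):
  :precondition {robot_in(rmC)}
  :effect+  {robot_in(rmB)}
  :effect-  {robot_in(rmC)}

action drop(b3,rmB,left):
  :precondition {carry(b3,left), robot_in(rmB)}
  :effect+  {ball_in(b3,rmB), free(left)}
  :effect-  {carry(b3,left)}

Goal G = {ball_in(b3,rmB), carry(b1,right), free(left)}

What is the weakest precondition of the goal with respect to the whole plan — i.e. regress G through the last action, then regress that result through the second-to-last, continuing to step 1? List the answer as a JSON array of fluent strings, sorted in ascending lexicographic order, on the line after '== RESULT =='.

Regress step by step:
  through step 4 (drop(b3,rmB,left)): drop {ball_in(b3,rmB), free(left)}, keep {carry(b1,right)}, require {carry(b3,left), robot_in(rmB)}
    → {carry(b1,right), carry(b3,left), robot_in(rmB)}
  through step 3 (go(rmC,rmB)): drop {robot_in(rmB)}, keep {carry(b1,right), carry(b3,left)}, require {robot_in(rmC)}
    → {carry(b1,right), carry(b3,left), robot_in(rmC)}
  through step 2 (pick(b3,rmC,left)): drop {carry(b3,left)}, keep {carry(b1,right), robot_in(rmC)}, require {ball_in(b3,rmC), free(left), robot_in(rmC)}
    → {ball_in(b3,rmC), carry(b1,right), free(left), robot_in(rmC)}
  through step 1 (pick(b1,rmC,right)): drop {carry(b1,right)}, keep {ball_in(b3,rmC), free(left), robot_in(rmC)}, require {ball_in(b1,rmC), free(right), robot_in(rmC)}
    → {ball_in(b1,rmC), ball_in(b3,rmC), free(left), free(right), robot_in(rmC)}

== RESULT ==
["ball_in(b1,rmC)", "ball_in(b3,rmC)", "free(left)", "free(right)", "robot_in(rmC)"]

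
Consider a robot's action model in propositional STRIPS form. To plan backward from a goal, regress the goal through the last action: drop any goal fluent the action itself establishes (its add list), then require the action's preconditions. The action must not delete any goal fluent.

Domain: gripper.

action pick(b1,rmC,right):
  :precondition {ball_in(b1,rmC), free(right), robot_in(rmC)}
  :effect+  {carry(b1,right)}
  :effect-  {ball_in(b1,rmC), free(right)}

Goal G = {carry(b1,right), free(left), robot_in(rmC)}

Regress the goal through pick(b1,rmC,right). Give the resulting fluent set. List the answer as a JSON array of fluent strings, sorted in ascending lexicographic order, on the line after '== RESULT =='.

Regress:
  G ∩ del = {}  (empty — regression defined)
  G \ add = {carry(b1,right), free(left), robot_in(rmC)} \ {carry(b1,right)} = {free(left), robot_in(rmC)}
  ∪ pre   = {free(left), robot_in(rmC)} ∪ {ball_in(b1,rmC), free(right), robot_in(rmC)}
          = {ball_in(b1,rmC), free(left), free(right), robot_in(rmC)}

== RESULT ==
["ball_in(b1,rmC)", "free(left)", "free(right)", "robot_in(rmC)"]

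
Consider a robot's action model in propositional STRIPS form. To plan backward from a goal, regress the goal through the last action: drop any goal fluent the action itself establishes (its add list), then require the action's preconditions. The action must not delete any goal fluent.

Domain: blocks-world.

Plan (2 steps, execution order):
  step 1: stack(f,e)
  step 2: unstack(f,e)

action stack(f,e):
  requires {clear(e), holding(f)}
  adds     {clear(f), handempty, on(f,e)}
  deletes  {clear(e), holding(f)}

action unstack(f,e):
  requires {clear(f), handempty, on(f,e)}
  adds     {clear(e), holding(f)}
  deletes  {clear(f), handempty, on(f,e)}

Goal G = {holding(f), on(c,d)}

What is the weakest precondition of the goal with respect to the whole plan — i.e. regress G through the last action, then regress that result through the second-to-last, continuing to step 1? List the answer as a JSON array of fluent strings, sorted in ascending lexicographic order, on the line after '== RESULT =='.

Work backward from the goal:
  through step 2 (unstack(f,e)): drop {holding(f)}, keep {on(c,d)}, require {clear(f), handempty, on(f,e)}
    → {clear(f), handempty, on(c,d), on(f,e)}
  through step 1 (stack(f,e)): drop {clear(f), handempty, on(f,e)}, keep {on(c,d)}, require {clear(e), holding(f)}
    → {clear(e), holding(f), on(c,d)}

== RESULT ==
["clear(e)", "holding(f)", "on(c,d)"]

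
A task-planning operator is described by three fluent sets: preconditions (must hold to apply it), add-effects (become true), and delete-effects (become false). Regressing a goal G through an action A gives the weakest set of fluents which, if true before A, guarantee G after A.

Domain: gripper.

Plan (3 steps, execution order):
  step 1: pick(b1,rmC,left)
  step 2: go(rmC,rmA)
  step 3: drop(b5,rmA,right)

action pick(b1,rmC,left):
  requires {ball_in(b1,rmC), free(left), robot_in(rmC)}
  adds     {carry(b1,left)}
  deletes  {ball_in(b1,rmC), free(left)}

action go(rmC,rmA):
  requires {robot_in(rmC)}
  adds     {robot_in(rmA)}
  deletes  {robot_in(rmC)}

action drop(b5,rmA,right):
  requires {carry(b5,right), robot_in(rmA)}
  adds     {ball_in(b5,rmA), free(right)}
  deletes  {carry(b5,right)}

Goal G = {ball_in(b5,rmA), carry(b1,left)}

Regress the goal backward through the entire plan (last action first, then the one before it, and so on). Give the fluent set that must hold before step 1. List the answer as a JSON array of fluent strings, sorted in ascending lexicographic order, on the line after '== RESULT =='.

Work backward from the goal:
  through step 3 (drop(b5,rmA,right)): drop {ball_in(b5,rmA)}, keep {carry(b1,left)}, require {carry(b5,right), robot_in(rmA)}
    → {carry(b1,left), carry(b5,right), robot_in(rmA)}
  through step 2 (go(rmC,rmA)): drop {robot_in(rmA)}, keep {carry(b1,left), carry(b5,right)}, require {robot_in(rmC)}
    → {carry(b1,left), carry(b5,right), robot_in(rmC)}
  through step 1 (pick(b1,rmC,left)): drop {carry(b1,left)}, keep {carry(b5,right), robot_in(rmC)}, require {ball_in(b1,rmC), free(left), robot_in(rmC)}
    → {ball_in(b1,rmC), carry(b5,right), free(left), robot_in(rmC)}

== RESULT ==
["ball_in(b1,rmC)", "carry(b5,right)", "free(left)", "robot_in(rmC)"]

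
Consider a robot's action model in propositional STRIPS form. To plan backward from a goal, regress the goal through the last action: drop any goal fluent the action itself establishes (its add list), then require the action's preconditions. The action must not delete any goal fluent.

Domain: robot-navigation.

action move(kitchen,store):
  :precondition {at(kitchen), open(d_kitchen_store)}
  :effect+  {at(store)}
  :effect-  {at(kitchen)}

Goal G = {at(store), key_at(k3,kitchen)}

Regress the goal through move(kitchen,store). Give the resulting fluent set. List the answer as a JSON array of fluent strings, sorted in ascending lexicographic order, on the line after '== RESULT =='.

Compute (G \ add) ∪ pre:
  G ∩ del = {}  (empty — regression defined)
  G \ add = {at(store), key_at(k3,kitchen)} \ {at(store)} = {key_at(k3,kitchen)}
  ∪ pre   = {key_at(k3,kitchen)} ∪ {at(kitchen), open(d_kitchen_store)}
          = {at(kitchen), key_at(k3,kitchen), open(d_kitchen_store)}

== RESULT ==
["at(kitchen)", "key_at(k3,kitchen)", "open(d_kitchen_store)"]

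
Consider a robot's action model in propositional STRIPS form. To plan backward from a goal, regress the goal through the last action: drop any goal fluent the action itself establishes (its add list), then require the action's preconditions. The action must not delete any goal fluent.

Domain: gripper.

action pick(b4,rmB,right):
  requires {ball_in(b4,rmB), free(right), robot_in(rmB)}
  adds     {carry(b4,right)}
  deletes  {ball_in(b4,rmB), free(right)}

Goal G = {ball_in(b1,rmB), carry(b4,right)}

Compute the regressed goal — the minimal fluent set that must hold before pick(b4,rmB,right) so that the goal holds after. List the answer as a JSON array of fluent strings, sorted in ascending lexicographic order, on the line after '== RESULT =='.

Regress:
  G ∩ del = {}  (empty — regression defined)
  G \ add = {ball_in(b1,rmB), carry(b4,right)} \ {carry(b4,right)} = {ball_in(b1,rmB)}
  ∪ pre   = {ball_in(b1,rmB)} ∪ {ball_in(b4,rmB), free(right), robot_in(rmB)}
          = {ball_in(b1,rmB), ball_in(b4,rmB), free(right), robot_in(rmB)}

== RESULT ==
["ball_in(b1,rmB)", "ball_in(b4,rmB)", "free(right)", "robot_in(rmB)"]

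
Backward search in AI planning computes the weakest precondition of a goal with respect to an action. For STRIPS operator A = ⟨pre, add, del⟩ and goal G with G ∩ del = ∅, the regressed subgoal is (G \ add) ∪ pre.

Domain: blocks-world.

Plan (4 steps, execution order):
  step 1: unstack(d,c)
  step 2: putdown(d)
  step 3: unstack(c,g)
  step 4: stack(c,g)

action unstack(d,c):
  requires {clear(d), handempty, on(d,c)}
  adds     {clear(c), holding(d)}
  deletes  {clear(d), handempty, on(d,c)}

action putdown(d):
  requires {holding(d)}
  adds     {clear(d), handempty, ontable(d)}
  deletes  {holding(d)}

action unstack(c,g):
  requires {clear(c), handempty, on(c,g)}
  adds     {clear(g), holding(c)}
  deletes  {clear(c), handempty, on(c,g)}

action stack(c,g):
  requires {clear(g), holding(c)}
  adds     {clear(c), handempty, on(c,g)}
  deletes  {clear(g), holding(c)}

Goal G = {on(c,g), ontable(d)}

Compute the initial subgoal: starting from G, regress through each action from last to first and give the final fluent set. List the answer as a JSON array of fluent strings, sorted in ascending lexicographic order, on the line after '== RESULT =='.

Work backward from the goal:
  through step 4 (stack(c,g)): drop {on(c,g)}, keep {ontable(d)}, require {clear(g), holding(c)}
    → {clear(g), holding(c), ontable(d)}
  through step 3 (unstack(c,g)): drop {clear(g), holding(c)}, keep {ontable(d)}, require {clear(c), handempty, on(c,g)}
    → {clear(c), handempty, on(c,g), ontable(d)}
  through step 2 (putdown(d)): drop {handempty, ontable(d)}, keep {clear(c), on(c,g)}, require {holding(d)}
    → {clear(c), holding(d), on(c,g)}
  through step 1 (unstack(d,c)): drop {clear(c), holding(d)}, keep {on(c,g)}, require {clear(d), handempty, on(d,c)}
    → {clear(d), handempty, on(c,g), on(d,c)}

== RESULT ==
["clear(d)", "handempty", "on(c,g)", "on(d,c)"]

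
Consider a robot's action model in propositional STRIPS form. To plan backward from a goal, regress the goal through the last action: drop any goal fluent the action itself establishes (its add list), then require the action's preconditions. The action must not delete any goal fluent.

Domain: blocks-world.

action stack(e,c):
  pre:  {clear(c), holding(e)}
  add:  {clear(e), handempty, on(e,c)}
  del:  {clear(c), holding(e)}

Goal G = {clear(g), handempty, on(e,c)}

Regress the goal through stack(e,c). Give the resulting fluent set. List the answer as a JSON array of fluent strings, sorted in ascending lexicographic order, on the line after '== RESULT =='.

Regress:
  G ∩ del = {}  (empty — regression defined)
  G \ add = {clear(g), handempty, on(e,c)} \ {clear(e), handempty, on(e,c)} = {clear(g)}
  ∪ pre   = {clear(g)} ∪ {clear(c), holding(e)}
          = {clear(c), clear(g), holding(e)}

== RESULT ==
["clear(c)", "clear(g)", "holding(e)"]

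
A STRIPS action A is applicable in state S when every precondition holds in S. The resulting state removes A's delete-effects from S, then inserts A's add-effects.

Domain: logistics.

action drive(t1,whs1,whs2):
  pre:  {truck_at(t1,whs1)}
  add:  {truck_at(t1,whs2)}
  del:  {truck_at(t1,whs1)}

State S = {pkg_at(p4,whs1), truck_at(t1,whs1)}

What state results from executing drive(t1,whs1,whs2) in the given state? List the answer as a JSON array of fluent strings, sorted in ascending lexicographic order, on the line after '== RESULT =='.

Progress:
  pre ⊆ S: {truck_at(t1,whs1)} ⊆ S  — applicable
  S \ del = {pkg_at(p4,whs1)}
  ∪ add   = {pkg_at(p4,whs1), truck_at(t1,whs2)}

== RESULT ==
["pkg_at(p4,whs1)", "truck_at(t1,whs2)"]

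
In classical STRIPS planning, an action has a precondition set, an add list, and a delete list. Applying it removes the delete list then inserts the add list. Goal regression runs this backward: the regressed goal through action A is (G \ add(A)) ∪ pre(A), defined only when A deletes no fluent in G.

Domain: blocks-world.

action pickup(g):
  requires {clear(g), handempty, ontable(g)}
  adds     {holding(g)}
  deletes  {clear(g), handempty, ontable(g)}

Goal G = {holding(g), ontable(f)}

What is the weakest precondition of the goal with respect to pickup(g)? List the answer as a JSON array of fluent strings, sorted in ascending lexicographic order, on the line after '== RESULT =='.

Regress:
  G ∩ del = {}  (empty — regression defined)
  G \ add = {holding(g), ontable(f)} \ {holding(g)} = {ontable(f)}
  ∪ pre   = {ontable(f)} ∪ {clear(g), handempty, ontable(g)}
          = {clear(g), handempty, ontable(f), ontable(g)}

== RESULT ==
["clear(g)", "handempty", "ontable(f)", "ontable(g)"]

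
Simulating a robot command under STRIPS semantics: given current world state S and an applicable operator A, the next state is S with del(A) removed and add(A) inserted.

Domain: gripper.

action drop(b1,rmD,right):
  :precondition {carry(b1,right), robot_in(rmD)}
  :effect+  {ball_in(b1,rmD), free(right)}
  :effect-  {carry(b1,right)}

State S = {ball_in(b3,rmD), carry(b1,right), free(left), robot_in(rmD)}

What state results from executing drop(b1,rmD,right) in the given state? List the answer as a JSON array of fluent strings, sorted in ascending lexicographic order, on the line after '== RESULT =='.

Progress:
  pre ⊆ S: {carry(b1,right), robot_in(rmD)} ⊆ S  — applicable
  S \ del = {ball_in(b3,rmD), free(left), robot_in(rmD)}
  ∪ add   = {ball_in(b1,rmD), ball_in(b3,rmD), free(left), free(right), robot_in(rmD)}

== RESULT ==
["ball_in(b1,rmD)", "ball_in(b3,rmD)", "free(left)", "free(right)", "robot_in(rmD)"]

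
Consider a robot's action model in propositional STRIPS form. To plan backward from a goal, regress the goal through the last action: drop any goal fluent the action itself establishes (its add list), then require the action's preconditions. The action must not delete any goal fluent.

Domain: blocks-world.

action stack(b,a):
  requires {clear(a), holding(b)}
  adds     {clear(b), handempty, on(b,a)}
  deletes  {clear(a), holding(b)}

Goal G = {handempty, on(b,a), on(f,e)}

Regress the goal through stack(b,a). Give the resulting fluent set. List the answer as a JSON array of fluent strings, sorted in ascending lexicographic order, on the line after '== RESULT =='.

Regress:
  G ∩ del = {}  (empty — regression defined)
  G \ add = {handempty, on(b,a), on(f,e)} \ {clear(b), handempty, on(b,a)} = {on(f,e)}
  ∪ pre   = {on(f,e)} ∪ {clear(a), holding(b)}
          = {clear(a), holding(b), on(f,e)}

== RESULT ==
["clear(a)", "holding(b)", "on(f,e)"]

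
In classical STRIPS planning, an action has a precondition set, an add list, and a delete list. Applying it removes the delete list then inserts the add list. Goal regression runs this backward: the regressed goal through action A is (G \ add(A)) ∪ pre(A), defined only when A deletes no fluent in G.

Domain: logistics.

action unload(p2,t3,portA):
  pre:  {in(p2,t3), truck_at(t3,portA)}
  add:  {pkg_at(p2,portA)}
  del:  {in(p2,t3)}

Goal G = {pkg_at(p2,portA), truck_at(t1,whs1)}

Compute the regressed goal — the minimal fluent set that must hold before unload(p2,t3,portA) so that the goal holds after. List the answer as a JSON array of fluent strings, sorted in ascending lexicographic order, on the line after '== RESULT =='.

Compute (G \ add) ∪ pre:
  G ∩ del = {}  (empty — regression defined)
  G \ add = {pkg_at(p2,portA), truck_at(t1,whs1)} \ {pkg_at(p2,portA)} = {truck_at(t1,whs1)}
  ∪ pre   = {truck_at(t1,whs1)} ∪ {in(p2,t3), truck_at(t3,portA)}
          = {in(p2,t3), truck_at(t1,whs1), truck_at(t3,portA)}

== RESULT ==
["in(p2,t3)", "truck_at(t1,whs1)", "truck_at(t3,portA)"]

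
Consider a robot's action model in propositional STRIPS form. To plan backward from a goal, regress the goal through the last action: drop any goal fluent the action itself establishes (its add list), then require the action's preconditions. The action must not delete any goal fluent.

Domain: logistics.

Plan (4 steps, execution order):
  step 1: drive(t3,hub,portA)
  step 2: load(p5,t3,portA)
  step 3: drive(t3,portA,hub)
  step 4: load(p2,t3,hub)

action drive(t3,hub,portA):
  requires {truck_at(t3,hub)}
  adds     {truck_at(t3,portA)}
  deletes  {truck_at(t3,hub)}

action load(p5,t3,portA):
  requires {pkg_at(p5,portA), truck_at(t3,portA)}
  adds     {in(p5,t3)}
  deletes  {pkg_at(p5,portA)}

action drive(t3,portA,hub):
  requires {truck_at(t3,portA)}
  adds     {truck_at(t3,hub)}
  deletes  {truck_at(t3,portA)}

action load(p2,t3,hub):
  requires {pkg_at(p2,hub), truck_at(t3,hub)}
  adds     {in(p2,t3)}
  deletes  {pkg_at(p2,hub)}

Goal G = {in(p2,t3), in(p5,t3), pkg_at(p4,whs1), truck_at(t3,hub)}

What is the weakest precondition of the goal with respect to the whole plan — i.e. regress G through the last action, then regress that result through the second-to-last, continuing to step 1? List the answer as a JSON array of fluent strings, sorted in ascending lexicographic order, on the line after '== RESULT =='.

Regress step by step:
  through step 4 (load(p2,t3,hub)): drop {in(p2,t3)}, keep {in(p5,t3), pkg_at(p4,whs1), truck_at(t3,hub)}, require {pkg_at(p2,hub), truck_at(t3,hub)}
    → {in(p5,t3), pkg_at(p2,hub), pkg_at(p4,whs1), truck_at(t3,hub)}
  through step 3 (drive(t3,portA,hub)): drop {truck_at(t3,hub)}, keep {in(p5,t3), pkg_at(p2,hub), pkg_at(p4,whs1)}, require {truck_at(t3,portA)}
    → {in(p5,t3), pkg_at(p2,hub), pkg_at(p4,whs1), truck_at(t3,portA)}
  through step 2 (load(p5,t3,portA)): drop {in(p5,t3)}, keep {pkg_at(p2,hub), pkg_at(p4,whs1), truck_at(t3,portA)}, require {pkg_at(p5,portA), truck_at(t3,portA)}
    → {pkg_at(p2,hub), pkg_at(p4,whs1), pkg_at(p5,portA), truck_at(t3,portA)}
  through step 1 (drive(t3,hub,portA)): drop {truck_at(t3,portA)}, keep {pkg_at(p2,hub), pkg_at(p4,whs1), pkg_at(p5,portA)}, require {truck_at(t3,hub)}
    → {pkg_at(p2,hub), pkg_at(p4,whs1), pkg_at(p5,portA), truck_at(t3,hub)}

== RESULT ==
["pkg_at(p2,hub)", "pkg_at(p4,whs1)", "pkg_at(p5,portA)", "truck_at(t3,hub)"]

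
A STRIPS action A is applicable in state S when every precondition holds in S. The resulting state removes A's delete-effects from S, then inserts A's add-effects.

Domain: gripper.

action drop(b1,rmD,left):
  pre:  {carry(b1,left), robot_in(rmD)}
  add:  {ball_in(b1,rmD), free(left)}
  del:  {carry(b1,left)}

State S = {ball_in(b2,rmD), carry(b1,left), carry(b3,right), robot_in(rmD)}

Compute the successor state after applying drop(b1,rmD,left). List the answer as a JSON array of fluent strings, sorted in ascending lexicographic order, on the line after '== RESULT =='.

Progress:
  pre ⊆ S: {carry(b1,left), robot_in(rmD)} ⊆ S  — applicable
  S \ del = {ball_in(b2,rmD), carry(b3,right), robot_in(rmD)}
  ∪ add   = {ball_in(b1,rmD), ball_in(b2,rmD), carry(b3,right), free(left), robot_in(rmD)}

== RESULT ==
["ball_in(b1,rmD)", "ball_in(b2,rmD)", "carry(b3,right)", "free(left)", "robot_in(rmD)"]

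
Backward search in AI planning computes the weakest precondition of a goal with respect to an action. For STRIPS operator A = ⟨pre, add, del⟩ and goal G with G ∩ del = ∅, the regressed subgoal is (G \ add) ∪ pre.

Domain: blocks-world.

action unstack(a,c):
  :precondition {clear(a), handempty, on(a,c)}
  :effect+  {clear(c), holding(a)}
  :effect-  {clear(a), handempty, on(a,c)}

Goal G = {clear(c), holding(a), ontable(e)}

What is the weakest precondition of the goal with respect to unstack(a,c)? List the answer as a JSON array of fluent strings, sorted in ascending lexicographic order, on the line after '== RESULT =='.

Regress:
  G ∩ del = {}  (empty — regression defined)
  G \ add = {clear(c), holding(a), ontable(e)} \ {clear(c), holding(a)} = {ontable(e)}
  ∪ pre   = {ontable(e)} ∪ {clear(a), handempty, on(a,c)}
          = {clear(a), handempty, on(a,c), ontable(e)}

== RESULT ==
["clear(a)", "handempty", "on(a,c)", "ontable(e)"]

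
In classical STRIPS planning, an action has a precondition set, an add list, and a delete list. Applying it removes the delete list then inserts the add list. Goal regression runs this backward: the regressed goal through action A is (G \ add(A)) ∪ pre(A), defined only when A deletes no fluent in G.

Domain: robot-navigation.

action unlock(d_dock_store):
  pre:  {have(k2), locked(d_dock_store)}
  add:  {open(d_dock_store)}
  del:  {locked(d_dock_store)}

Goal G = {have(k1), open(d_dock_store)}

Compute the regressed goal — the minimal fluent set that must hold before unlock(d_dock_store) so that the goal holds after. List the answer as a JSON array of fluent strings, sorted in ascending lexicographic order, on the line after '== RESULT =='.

Compute (G \ add) ∪ pre:
  G ∩ del = {}  (empty — regression defined)
  G \ add = {have(k1), open(d_dock_store)} \ {open(d_dock_store)} = {have(k1)}
  ∪ pre   = {have(k1)} ∪ {have(k2), locked(d_dock_store)}
          = {have(k1), have(k2), locked(d_dock_store)}

== RESULT ==
["have(k1)", "have(k2)", "locked(d_dock_store)"]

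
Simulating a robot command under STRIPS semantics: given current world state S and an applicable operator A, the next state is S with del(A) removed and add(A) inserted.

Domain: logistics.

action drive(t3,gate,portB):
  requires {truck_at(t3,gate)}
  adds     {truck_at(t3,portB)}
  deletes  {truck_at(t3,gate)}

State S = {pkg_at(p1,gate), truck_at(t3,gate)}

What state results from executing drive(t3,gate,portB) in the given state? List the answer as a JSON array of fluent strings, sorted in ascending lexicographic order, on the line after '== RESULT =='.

Compute (S \ del) ∪ add:
  pre ⊆ S: {truck_at(t3,gate)} ⊆ S  — applicable
  S \ del = {pkg_at(p1,gate)}
  ∪ add   = {pkg_at(p1,gate), truck_at(t3,portB)}

== RESULT ==
["pkg_at(p1,gate)", "truck_at(t3,portB)"]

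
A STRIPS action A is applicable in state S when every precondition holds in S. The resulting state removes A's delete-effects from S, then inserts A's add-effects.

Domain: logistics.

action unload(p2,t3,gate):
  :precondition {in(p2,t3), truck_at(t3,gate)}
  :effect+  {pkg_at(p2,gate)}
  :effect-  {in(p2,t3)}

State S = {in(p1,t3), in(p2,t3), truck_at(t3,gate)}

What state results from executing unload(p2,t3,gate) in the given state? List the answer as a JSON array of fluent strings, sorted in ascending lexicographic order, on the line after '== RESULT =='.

Compute (S \ del) ∪ add:
  pre ⊆ S: {in(p2,t3), truck_at(t3,gate)} ⊆ S  — applicable
  S \ del = {in(p1,t3), truck_at(t3,gate)}
  ∪ add   = {in(p1,t3), pkg_at(p2,gate), truck_at(t3,gate)}

== RESULT ==
["in(p1,t3)", "pkg_at(p2,gate)", "truck_at(t3,gate)"]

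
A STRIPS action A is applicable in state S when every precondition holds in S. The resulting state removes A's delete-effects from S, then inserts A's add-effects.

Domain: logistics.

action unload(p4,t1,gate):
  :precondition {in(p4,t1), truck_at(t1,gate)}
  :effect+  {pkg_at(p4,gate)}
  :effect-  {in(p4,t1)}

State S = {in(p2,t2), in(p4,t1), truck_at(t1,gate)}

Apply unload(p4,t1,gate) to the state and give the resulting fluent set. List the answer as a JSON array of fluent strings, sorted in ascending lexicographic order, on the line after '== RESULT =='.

Compute (S \ del) ∪ add:
  pre ⊆ S: {in(p4,t1), truck_at(t1,gate)} ⊆ S  — applicable
  S \ del = {in(p2,t2), truck_at(t1,gate)}
  ∪ add   = {in(p2,t2), pkg_at(p4,gate), truck_at(t1,gate)}

== RESULT ==
["in(p2,t2)", "pkg_at(p4,gate)", "truck_at(t1,gate)"]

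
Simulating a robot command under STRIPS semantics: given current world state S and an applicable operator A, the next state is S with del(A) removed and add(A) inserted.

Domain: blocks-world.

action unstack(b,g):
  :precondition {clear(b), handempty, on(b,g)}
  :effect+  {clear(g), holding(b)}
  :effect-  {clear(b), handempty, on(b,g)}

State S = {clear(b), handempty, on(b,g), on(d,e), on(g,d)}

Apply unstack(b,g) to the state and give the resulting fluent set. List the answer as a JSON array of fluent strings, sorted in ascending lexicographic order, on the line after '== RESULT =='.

Progress:
  pre ⊆ S: {clear(b), handempty, on(b,g)} ⊆ S  — applicable
  S \ del = {on(d,e), on(g,d)}
  ∪ add   = {clear(g), holding(b), on(d,e), on(g,d)}

== RESULT ==
["clear(g)", "holding(b)", "on(d,e)", "on(g,d)"]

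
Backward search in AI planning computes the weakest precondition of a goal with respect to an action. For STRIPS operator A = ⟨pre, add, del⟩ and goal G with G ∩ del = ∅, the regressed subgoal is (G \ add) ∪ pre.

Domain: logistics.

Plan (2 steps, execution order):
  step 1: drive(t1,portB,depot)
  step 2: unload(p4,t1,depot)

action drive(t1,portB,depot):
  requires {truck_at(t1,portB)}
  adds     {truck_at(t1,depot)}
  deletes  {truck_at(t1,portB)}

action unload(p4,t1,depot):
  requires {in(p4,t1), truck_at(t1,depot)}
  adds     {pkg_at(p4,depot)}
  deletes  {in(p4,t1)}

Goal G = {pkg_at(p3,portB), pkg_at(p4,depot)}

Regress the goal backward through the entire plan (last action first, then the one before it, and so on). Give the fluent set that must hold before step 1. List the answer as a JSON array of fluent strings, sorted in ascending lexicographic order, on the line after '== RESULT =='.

Regress step by step:
  through step 2 (unload(p4,t1,depot)): drop {pkg_at(p4,depot)}, keep {pkg_at(p3,portB)}, require {in(p4,t1), truck_at(t1,depot)}
    → {in(p4,t1), pkg_at(p3,portB), truck_at(t1,depot)}
  through step 1 (drive(t1,portB,depot)): drop {truck_at(t1,depot)}, keep {in(p4,t1), pkg_at(p3,portB)}, require {truck_at(t1,portB)}
    → {in(p4,t1), pkg_at(p3,portB), truck_at(t1,portB)}

== RESULT ==
["in(p4,t1)", "pkg_at(p3,portB)", "truck_at(t1,portB)"]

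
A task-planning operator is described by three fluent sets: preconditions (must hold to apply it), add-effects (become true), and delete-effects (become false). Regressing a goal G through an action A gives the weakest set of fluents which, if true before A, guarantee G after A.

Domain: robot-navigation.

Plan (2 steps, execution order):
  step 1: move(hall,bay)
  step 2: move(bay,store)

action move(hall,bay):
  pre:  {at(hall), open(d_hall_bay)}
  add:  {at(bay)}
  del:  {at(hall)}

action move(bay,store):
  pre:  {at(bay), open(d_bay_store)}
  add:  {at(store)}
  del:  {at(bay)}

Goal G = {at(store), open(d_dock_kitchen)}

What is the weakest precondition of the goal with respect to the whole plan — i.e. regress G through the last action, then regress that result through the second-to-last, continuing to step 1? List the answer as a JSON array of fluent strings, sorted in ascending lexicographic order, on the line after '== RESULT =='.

Regress step by step:
  through step 2 (move(bay,store)): drop {at(store)}, keep {open(d_dock_kitchen)}, require {at(bay), open(d_bay_store)}
    → {at(bay), open(d_bay_store), open(d_dock_kitchen)}
  through step 1 (move(hall,bay)): drop {at(bay)}, keep {open(d_bay_store), open(d_dock_kitchen)}, require {at(hall), open(d_hall_bay)}
    → {at(hall), open(d_bay_store), open(d_dock_kitchen), open(d_hall_bay)}

== RESULT ==
["at(hall)", "open(d_bay_store)", "open(d_dock_kitchen)", "open(d_hall_bay)"]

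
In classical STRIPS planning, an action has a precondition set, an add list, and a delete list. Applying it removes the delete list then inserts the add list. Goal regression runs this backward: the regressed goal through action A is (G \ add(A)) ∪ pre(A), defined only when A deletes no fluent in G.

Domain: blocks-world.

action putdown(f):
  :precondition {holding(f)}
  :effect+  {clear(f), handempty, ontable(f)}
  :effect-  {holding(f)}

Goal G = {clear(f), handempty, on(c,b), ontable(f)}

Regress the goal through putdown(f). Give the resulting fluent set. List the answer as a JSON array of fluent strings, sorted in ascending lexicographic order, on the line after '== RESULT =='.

Compute (G \ add) ∪ pre:
  G ∩ del = {}  (empty — regression defined)
  G \ add = {clear(f), handempty, on(c,b), ontable(f)} \ {clear(f), handempty, ontable(f)} = {on(c,b)}
  ∪ pre   = {on(c,b)} ∪ {holding(f)}
          = {holding(f), on(c,b)}

== RESULT ==
["holding(f)", "on(c,b)"]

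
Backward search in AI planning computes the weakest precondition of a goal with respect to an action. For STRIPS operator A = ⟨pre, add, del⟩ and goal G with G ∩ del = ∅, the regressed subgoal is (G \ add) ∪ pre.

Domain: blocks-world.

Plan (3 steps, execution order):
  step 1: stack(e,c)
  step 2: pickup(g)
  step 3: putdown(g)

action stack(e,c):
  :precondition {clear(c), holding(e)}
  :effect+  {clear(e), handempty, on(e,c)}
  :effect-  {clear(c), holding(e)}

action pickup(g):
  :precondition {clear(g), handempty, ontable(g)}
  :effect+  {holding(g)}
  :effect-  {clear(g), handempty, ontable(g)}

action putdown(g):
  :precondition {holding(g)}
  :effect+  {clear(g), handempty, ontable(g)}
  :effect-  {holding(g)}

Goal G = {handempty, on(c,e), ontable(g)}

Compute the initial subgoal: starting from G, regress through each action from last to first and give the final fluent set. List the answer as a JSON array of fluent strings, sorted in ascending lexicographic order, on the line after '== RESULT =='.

Work backward from the goal:
  through step 3 (putdown(g)): drop {handempty, ontable(g)}, keep {on(c,e)}, require {holding(g)}
    → {holding(g), on(c,e)}
  through step 2 (pickup(g)): drop {holding(g)}, keep {on(c,e)}, require {clear(g), handempty, ontable(g)}
    → {clear(g), handempty, on(c,e), ontable(g)}
  through step 1 (stack(e,c)): drop {handempty}, keep {clear(g), on(c,e), ontable(g)}, require {clear(c), holding(e)}
    → {clear(c), clear(g), holding(e), on(c,e), ontable(g)}

== RESULT ==
["clear(c)", "clear(g)", "holding(e)", "on(c,e)", "ontable(g)"]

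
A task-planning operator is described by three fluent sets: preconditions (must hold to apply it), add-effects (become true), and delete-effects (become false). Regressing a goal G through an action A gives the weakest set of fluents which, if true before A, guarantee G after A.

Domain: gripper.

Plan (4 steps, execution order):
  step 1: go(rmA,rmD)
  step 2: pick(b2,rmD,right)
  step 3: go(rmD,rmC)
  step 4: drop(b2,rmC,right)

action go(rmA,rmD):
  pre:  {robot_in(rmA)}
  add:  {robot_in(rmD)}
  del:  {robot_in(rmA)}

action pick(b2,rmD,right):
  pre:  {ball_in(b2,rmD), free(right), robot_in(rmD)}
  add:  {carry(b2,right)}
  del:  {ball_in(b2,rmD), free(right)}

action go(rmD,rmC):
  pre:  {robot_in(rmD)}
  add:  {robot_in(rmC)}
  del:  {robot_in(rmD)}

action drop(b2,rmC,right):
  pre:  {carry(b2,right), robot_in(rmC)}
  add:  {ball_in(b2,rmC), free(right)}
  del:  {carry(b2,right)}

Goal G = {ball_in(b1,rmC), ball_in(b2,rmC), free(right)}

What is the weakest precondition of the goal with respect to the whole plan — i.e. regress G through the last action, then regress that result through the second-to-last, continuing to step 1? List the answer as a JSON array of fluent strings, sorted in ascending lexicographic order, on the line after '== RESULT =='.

Work backward from the goal:
  through step 4 (drop(b2,rmC,right)): drop {ball_in(b2,rmC), free(right)}, keep {ball_in(b1,rmC)}, require {carry(b2,right), robot_in(rmC)}
    → {ball_in(b1,rmC), carry(b2,right), robot_in(rmC)}
  through step 3 (go(rmD,rmC)): drop {robot_in(rmC)}, keep {ball_in(b1,rmC), carry(b2,right)}, require {robot_in(rmD)}
    → {ball_in(b1,rmC), carry(b2,right), robot_in(rmD)}
  through step 2 (pick(b2,rmD,right)): drop {carry(b2,right)}, keep {ball_in(b1,rmC), robot_in(rmD)}, require {ball_in(b2,rmD), free(right), robot_in(rmD)}
    → {ball_in(b1,rmC), ball_in(b2,rmD), free(right), robot_in(rmD)}
  through step 1 (go(rmA,rmD)): drop {robot_in(rmD)}, keep {ball_in(b1,rmC), ball_in(b2,rmD), free(right)}, require {robot_in(rmA)}
    → {ball_in(b1,rmC), ball_in(b2,rmD), free(right), robot_in(rmA)}

== RESULT ==
["ball_in(b1,rmC)", "ball_in(b2,rmD)", "free(right)", "robot_in(rmA)"]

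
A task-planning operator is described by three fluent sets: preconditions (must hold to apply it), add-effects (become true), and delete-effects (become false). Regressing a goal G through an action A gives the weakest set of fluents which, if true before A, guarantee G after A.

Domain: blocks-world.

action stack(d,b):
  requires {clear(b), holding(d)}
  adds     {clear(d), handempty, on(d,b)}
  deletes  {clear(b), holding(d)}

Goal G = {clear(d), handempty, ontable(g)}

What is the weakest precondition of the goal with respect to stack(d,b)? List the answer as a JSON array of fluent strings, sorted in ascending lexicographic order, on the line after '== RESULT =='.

Regress:
  G ∩ del = {}  (empty — regression defined)
  G \ add = {clear(d), handempty, ontable(g)} \ {clear(d), handempty, on(d,b)} = {ontable(g)}
  ∪ pre   = {ontable(g)} ∪ {clear(b), holding(d)}
          = {clear(b), holding(d), ontable(g)}

== RESULT ==
["clear(b)", "holding(d)", "ontable(g)"]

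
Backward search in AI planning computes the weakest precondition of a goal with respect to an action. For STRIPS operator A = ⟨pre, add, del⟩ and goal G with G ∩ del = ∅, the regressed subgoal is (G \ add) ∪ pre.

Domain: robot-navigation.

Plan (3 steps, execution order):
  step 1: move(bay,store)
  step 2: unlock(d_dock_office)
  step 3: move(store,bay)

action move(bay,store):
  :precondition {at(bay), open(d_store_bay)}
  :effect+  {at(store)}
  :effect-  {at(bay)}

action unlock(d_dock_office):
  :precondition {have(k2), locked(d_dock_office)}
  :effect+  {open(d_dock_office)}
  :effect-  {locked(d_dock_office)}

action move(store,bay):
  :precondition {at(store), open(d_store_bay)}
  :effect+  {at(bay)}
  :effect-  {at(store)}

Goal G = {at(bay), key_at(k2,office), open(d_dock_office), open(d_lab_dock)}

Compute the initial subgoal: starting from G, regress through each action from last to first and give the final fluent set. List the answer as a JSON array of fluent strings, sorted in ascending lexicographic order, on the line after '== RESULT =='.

Regress step by step:
  through step 3 (move(store,bay)): drop {at(bay)}, keep {key_at(k2,office), open(d_dock_office), open(d_lab_dock)}, require {at(store), open(d_store_bay)}
    → {at(store), key_at(k2,office), open(d_dock_office), open(d_lab_dock), open(d_store_bay)}
  through step 2 (unlock(d_dock_office)): drop {open(d_dock_office)}, keep {at(store), key_at(k2,office), open(d_lab_dock), open(d_store_bay)}, require {have(k2), locked(d_dock_office)}
    → {at(store), have(k2), key_at(k2,office), locked(d_dock_office), open(d_lab_dock), open(d_store_bay)}
  through step 1 (move(bay,store)): drop {at(store)}, keep {have(k2), key_at(k2,office), locked(d_dock_office), open(d_lab_dock), open(d_store_bay)}, require {at(bay), open(d_store_bay)}
    → {at(bay), have(k2), key_at(k2,office), locked(d_dock_office), open(d_lab_dock), open(d_store_bay)}

== RESULT ==
["at(bay)", "have(k2)", "key_at(k2,office)", "locked(d_dock_office)", "open(d_lab_dock)", "open(d_store_bay)"]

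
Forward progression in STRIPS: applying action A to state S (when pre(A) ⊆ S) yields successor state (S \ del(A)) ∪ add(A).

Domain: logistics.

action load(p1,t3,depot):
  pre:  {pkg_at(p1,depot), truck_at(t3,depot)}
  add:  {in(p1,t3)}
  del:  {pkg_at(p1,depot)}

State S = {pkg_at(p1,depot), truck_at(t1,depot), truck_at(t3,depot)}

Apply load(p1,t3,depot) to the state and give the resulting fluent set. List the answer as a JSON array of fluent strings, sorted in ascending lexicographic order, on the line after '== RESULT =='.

Progress:
  pre ⊆ S: {pkg_at(p1,depot), truck_at(t3,depot)} ⊆ S  — applicable
  S \ del = {truck_at(t1,depot), truck_at(t3,depot)}
  ∪ add   = {in(p1,t3), truck_at(t1,depot), truck_at(t3,depot)}

== RESULT ==
["in(p1,t3)", "truck_at(t1,depot)", "truck_at(t3,depot)"]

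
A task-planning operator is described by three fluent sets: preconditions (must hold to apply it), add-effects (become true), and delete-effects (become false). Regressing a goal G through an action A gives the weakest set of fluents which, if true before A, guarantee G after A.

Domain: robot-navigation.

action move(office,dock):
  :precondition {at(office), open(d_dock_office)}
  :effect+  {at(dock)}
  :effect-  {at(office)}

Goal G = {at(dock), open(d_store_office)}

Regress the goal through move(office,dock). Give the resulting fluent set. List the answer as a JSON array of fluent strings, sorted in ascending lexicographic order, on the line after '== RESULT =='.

Regress:
  G ∩ del = {}  (empty — regression defined)
  G \ add = {at(dock), open(d_store_office)} \ {at(dock)} = {open(d_store_office)}
  ∪ pre   = {open(d_store_office)} ∪ {at(office), open(d_dock_office)}
          = {at(office), open(d_dock_office), open(d_store_office)}

== RESULT ==
["at(office)", "open(d_dock_office)", "open(d_store_office)"]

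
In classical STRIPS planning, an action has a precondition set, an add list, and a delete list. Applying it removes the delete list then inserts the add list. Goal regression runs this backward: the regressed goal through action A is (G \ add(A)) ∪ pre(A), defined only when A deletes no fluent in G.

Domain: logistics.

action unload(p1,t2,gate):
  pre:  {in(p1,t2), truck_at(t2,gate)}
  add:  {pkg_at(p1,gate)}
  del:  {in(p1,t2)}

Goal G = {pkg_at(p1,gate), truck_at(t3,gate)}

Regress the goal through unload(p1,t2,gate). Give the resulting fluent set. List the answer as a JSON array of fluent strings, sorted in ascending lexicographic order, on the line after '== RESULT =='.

Compute (G \ add) ∪ pre:
  G ∩ del = {}  (empty — regression defined)
  G \ add = {pkg_at(p1,gate), truck_at(t3,gate)} \ {pkg_at(p1,gate)} = {truck_at(t3,gate)}
  ∪ pre   = {truck_at(t3,gate)} ∪ {in(p1,t2), truck_at(t2,gate)}
          = {in(p1,t2), truck_at(t2,gate), truck_at(t3,gate)}

== RESULT ==
["in(p1,t2)", "truck_at(t2,gate)", "truck_at(t3,gate)"]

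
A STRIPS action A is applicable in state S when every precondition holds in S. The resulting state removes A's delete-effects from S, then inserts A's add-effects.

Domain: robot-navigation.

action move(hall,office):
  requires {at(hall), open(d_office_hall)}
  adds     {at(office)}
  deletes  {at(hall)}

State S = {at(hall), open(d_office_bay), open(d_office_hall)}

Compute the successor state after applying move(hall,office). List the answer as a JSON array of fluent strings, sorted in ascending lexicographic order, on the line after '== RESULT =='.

Progress:
  pre ⊆ S: {at(hall), open(d_office_hall)} ⊆ S  — applicable
  S \ del = {open(d_office_bay), open(d_office_hall)}
  ∪ add   = {at(office), open(d_office_bay), open(d_office_hall)}

== RESULT ==
["at(office)", "open(d_office_bay)", "open(d_office_hall)"]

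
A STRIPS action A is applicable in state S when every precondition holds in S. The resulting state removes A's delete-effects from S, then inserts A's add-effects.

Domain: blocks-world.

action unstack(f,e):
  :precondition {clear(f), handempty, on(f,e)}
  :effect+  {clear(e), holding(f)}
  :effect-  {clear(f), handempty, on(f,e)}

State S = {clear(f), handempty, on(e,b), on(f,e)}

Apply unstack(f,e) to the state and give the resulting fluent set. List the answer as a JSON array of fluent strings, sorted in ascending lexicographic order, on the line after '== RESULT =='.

Progress:
  pre ⊆ S: {clear(f), handempty, on(f,e)} ⊆ S  — applicable
  S \ del = {on(e,b)}
  ∪ add   = {clear(e), holding(f), on(e,b)}

== RESULT ==
["clear(e)", "holding(f)", "on(e,b)"]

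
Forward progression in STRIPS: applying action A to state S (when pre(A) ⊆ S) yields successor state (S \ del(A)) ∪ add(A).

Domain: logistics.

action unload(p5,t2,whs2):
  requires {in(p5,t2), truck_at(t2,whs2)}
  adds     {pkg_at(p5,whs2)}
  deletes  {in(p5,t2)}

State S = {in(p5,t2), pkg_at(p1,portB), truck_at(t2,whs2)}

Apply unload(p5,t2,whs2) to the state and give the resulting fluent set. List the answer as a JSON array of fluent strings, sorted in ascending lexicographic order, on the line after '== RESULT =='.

Compute (S \ del) ∪ add:
  pre ⊆ S: {in(p5,t2), truck_at(t2,whs2)} ⊆ S  — applicable
  S \ del = {pkg_at(p1,portB), truck_at(t2,whs2)}
  ∪ add   = {pkg_at(p1,portB), pkg_at(p5,whs2), truck_at(t2,whs2)}

== RESULT ==
["pkg_at(p1,portB)", "pkg_at(p5,whs2)", "truck_at(t2,whs2)"]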